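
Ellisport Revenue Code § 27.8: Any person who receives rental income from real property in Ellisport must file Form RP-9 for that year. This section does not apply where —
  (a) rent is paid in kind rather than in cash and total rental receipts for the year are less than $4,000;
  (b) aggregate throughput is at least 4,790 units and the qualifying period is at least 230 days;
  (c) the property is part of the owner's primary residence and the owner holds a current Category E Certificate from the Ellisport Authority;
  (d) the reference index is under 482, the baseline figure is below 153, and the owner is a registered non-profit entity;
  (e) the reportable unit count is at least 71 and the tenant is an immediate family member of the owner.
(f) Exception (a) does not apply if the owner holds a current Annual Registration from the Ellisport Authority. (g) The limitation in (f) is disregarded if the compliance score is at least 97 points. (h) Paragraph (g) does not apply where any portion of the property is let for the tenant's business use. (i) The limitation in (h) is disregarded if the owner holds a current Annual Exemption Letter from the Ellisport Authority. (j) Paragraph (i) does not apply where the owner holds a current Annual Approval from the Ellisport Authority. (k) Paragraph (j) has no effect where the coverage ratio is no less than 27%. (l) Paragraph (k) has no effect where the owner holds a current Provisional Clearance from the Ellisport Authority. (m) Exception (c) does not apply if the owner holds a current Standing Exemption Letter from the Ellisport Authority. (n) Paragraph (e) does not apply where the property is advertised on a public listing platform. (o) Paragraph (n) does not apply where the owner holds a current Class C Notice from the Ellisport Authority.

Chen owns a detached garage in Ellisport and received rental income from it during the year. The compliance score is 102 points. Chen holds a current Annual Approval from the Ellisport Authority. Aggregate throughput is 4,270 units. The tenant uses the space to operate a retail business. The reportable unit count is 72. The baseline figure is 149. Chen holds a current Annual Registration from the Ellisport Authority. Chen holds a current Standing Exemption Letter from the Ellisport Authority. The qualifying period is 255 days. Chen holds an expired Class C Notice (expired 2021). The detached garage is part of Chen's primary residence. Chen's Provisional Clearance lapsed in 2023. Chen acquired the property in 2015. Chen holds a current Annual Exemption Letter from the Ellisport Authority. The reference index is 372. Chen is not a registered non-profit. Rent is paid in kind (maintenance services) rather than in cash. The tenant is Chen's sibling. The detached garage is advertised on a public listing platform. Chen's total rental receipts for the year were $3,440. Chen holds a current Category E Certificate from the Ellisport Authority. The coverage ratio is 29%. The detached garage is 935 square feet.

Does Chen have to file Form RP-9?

No — exception (a) applies; Chen is not required to file Form RP-9.

Exception (a)'s conditions are all satisfied: rent is paid in kind; total rental receipts for the year are $3,440, less than the $4,000 limit. Applying paragraphs (f)–(l): (f) is engaged (a current Annual Registration is held), but is set aside by (g): (g) operates against (f): the compliance score is 102 points, meeting the 97 points threshold. (h) would limit (g) — the space is let for business use — but (i) sets (h) aside: (i) operates against (h): a current Annual Exemption Letter is held. (j) would limit (i) — a current Annual Approval is held — but (k) sets (j) aside: (k) operates against (j): the coverage ratio is 29%, meeting the 27% threshold. (l) is not triggered (the Provisional Clearance is not current), so (k) stands. Exception (a) stands.
Exception (b) does not apply: aggregate throughput is 4,270 units, short of 4,790 units.
Exception (c)'s conditions are all satisfied: the detached garage is part of the primary residence; a current Category E Certificate is held. However, paragraph (m) must be considered: (m) is triggered — a current Standing Exemption Letter is held. (c) is therefore removed.
Exception (d) does not apply: Chen is not a registered non-profit.
Exception (e) is satisfied on its face — the reportable unit count is 72, meeting the 71 threshold; the tenant is an immediate family member. Turning to paragraphs (n)–(o): (n) applies — the property is publicly advertised. (o) is not triggered (no current Class C Notice is held), so (n) stands. Exception (e) does not apply.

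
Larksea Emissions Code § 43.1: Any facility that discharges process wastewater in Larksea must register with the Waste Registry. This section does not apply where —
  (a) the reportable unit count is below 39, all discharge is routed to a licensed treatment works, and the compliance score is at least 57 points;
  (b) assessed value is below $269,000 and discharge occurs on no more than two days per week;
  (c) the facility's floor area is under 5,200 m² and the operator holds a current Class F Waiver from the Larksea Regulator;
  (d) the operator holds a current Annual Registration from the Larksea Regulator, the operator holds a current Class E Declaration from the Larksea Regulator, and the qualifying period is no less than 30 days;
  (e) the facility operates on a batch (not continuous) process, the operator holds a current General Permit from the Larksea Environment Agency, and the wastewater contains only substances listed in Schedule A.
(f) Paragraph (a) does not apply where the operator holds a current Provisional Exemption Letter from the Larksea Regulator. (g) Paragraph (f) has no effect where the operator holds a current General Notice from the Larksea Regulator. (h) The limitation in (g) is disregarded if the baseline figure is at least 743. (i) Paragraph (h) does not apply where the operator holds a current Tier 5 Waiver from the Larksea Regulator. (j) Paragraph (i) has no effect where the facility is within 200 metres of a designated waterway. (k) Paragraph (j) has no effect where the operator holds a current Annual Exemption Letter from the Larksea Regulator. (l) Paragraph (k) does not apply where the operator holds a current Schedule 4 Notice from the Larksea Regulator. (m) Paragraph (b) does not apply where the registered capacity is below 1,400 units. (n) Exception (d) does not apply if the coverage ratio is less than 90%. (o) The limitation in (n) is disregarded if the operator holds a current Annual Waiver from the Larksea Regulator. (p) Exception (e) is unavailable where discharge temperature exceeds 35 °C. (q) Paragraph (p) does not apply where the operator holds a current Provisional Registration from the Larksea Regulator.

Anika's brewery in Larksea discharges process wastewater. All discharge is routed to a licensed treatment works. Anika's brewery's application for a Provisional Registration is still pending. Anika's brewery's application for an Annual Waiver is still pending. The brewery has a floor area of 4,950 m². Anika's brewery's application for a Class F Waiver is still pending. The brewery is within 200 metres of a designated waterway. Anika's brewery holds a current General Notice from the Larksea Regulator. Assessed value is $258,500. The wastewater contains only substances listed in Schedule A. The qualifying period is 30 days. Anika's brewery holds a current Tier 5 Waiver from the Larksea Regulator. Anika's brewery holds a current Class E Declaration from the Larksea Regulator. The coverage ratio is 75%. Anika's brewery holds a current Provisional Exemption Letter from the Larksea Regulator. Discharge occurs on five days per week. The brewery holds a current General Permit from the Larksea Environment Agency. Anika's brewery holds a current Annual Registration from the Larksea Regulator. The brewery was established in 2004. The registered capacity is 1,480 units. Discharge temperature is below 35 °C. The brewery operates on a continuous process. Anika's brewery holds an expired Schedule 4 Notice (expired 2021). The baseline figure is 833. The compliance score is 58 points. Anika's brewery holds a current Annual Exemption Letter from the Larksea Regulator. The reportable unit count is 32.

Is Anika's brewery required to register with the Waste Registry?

No — exception (a) applies; Anika's brewery is not required to register with the Waste Registry.

All of (a)'s requirements are met (the reportable unit count is 32, below the 39 limit; discharge is routed to a licensed treatment works; the compliance score is 58 points, meeting the 57 points threshold). Considering the limiting provisions: (f) is engaged (a current Provisional Exemption Letter is held), but is overridden by (g): (g) is engaged — a current General Notice is held. (h) is engaged (the baseline figure is 833, meeting the 743 threshold), but is set aside by (i): (i) is triggered — a current Tier 5 Waiver is held. (j) would limit (i) — the brewery is within 200 m of a designated waterway — but (k) sets (j) aside: (k) operates against (j): a current Annual Exemption Letter is held. (l), which would lift (k), does not operate here — the Schedule 4 Notice is not current. (a) remains available.
Exception (b) fails — discharge occurs on five days per week.
Exception (c) fails — the Class F Waiver is not current.
Exception (d)'s conditions are all satisfied: a current Annual Registration is held; a current Class E Declaration is held; the qualifying period is 30 days, meeting the 30 days threshold. Turning to paragraphs (n)–(o): (n) operates against (d): the coverage ratio is 75%, less than the 90% limit. (o), which would lift (n), is inapplicable — no current Annual Waiver is held. Exception (d) does not apply.
Exception (e) does not apply: the facility operates on a continuous process.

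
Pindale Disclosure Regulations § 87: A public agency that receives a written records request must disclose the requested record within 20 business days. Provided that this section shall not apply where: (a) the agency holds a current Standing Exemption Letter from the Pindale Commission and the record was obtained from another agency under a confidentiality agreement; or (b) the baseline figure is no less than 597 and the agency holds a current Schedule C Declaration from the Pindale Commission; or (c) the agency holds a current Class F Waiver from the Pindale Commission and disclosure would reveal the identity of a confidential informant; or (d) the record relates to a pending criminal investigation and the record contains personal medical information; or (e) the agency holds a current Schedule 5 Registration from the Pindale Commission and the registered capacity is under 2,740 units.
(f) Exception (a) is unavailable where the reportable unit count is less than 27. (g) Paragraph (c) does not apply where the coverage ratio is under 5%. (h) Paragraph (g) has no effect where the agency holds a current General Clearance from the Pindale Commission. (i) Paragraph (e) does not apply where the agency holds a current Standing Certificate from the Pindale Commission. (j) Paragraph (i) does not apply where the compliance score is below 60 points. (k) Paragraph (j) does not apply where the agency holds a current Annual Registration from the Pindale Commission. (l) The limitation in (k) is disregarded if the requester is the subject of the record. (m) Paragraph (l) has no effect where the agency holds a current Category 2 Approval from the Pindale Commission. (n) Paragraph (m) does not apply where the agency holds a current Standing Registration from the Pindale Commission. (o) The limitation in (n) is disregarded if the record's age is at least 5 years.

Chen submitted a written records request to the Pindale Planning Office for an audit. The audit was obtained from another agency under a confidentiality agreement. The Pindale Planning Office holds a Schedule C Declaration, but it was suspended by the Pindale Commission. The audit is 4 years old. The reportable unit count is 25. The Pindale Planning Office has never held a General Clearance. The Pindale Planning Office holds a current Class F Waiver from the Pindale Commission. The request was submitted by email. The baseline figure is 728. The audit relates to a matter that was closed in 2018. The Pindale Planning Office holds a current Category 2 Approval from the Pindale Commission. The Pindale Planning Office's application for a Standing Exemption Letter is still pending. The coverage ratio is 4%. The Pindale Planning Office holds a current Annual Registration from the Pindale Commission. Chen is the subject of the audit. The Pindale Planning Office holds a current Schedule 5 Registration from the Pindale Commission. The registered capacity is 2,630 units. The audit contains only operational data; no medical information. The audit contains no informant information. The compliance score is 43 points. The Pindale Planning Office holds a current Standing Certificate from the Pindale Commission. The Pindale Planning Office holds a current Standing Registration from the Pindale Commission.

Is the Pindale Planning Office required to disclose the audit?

No — exception (e) applies; the Pindale Planning Office is not required to disclose the audit.

Exception (a) does not apply: no current Standing Exemption Letter is held.
Exception (b) fails — the Schedule C Declaration is not current.
Exception (c) fails — the audit contains no informant information.
Exception (d) requires that the record relates to a pending criminal investigation; but the audit relates to a closed matter, so (d) is unavailable.
Exception (e): a current Schedule 5 Registration is held; the registered capacity is 2,630 units, under the 2,740 units limit — every condition holds. Applying paragraphs (i)–(o): (i) would limit (e) — a current Standing Certificate is held — but (j) sets (i) aside: (j) operates against (i): the compliance score is 43 points, below the 60 points limit. (k) would limit (j) — a current Annual Registration is held — but (l) sets (k) aside: (l) is engaged — Chen is the subject of the audit. (m) would limit (l) — a current Category 2 Approval is held — but (n) sets (m) aside: (n) operates against (m): a current Standing Registration is held. (o), which would lift (n), is not triggered — the record's age is 4 years, short of 5 years. So (e) applies.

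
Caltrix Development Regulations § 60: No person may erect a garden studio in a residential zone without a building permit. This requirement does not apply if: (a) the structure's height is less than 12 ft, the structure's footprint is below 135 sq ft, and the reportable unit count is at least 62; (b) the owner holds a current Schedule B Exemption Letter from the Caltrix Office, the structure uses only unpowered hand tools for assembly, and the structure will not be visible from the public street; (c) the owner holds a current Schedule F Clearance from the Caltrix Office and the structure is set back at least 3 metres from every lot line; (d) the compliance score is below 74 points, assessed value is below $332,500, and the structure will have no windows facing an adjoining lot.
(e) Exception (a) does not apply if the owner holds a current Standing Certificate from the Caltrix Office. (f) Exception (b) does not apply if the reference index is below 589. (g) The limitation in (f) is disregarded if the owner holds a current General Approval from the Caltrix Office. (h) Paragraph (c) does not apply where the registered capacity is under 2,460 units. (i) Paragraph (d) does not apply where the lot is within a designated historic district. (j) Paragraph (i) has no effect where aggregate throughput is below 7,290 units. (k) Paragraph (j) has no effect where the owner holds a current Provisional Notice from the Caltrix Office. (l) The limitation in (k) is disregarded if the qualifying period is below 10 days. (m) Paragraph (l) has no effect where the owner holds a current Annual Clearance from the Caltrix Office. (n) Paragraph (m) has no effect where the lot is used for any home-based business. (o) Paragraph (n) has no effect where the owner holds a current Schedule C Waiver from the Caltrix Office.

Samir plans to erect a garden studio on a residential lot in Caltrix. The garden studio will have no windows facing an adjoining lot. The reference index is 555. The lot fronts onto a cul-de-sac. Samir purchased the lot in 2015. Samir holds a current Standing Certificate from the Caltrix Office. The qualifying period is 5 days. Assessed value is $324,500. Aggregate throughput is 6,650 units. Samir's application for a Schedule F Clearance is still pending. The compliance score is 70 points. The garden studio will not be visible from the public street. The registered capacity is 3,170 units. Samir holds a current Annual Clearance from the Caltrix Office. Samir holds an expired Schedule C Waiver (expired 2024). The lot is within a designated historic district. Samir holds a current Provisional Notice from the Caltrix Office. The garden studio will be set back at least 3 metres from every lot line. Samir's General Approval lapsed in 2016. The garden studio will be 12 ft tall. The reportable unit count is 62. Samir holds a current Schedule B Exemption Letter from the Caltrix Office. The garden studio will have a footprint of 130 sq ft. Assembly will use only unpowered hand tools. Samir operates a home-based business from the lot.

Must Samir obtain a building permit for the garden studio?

No — exception (d) applies; Samir does not need a building permit.

Exception (a) requires that the structure's height is less than 12 ft; but the structure's height is 12 ft, not less than 12 ft, so (a) is unavailable.
Exception (b): a current Schedule B Exemption Letter is held; assembly uses only hand tools; the structure will not be visible from the street — every condition holds. Turning to paragraphs (f)–(g): (f) operates against (b): the reference index is 555, below the 589 limit. (g) is inapplicable (there is no General Approval in force), so (f) stands. Exception (b) does not apply.
Exception (c) does not apply: no current Schedule F Clearance is held.
Exception (d): the compliance score is 70 points, below the 74 points limit; assessed value is $324,500, below the $332,500 limit; no windows face an adjoining lot — every condition holds. Applying paragraphs (i)–(o): (i) is engaged (the lot is in a historic district), but is displaced by (j): (j) operates against (i): aggregate throughput is 6,650 units, below the 7,290 units limit. (k) operates (a current Provisional Notice is held), but is set aside by (l): (l) is engaged — the qualifying period is 5 days, below the 10 days limit. (m) applies (a current Annual Clearance is held), but is overridden by (n): (n) applies — a home-based business operates on the lot. (o) does not operate here (the Schedule C Waiver is not current), so (n) stands. (d) remains available.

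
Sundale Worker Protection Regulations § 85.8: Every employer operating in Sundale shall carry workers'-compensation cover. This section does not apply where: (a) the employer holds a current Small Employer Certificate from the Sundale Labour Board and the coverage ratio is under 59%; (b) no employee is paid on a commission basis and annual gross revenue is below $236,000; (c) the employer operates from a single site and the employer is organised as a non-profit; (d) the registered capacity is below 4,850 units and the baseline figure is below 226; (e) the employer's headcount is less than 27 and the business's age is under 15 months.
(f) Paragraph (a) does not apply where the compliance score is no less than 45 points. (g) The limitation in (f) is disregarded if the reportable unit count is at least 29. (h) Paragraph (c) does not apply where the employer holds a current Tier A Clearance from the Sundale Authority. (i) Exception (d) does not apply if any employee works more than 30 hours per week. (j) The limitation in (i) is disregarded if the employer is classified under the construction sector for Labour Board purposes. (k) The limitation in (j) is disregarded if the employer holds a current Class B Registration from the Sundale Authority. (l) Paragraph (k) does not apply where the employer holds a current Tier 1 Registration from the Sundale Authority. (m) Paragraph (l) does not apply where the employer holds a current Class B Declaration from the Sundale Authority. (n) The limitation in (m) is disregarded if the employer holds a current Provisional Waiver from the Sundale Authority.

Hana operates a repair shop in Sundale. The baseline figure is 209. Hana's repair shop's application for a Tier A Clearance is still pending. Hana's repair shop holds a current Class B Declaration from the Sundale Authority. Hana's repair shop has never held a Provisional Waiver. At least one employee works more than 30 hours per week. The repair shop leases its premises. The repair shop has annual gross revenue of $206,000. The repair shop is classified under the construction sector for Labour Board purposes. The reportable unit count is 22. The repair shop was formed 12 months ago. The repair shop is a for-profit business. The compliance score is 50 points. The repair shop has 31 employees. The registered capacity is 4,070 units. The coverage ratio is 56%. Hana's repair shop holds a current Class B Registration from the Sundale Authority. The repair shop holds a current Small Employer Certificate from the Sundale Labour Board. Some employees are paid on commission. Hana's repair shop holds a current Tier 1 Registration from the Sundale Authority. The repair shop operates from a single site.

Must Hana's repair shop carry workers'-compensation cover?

Yes — Hana's repair shop must carry workers'-compensation cover.

Exception (a) is satisfied on its face — a current Small Employer Certificate is held; the coverage ratio is 56%, under the 59% limit. However, paragraphs (f)–(g) must be considered: (f) is triggered — the compliance score is 50 points, meeting the 45 points threshold. (g) is inapplicable (the reportable unit count is 22, short of 29), so (f) stands. (a) is therefore removed.
Exception (b) requires that no employee is paid on a commission basis; but some employees are paid on commission, so (b) is unavailable.
Exception (c) fails — the employer is for-profit.
Exception (d): the registered capacity is 4,070 units, below the 4,850 units limit; the baseline figure is 209, below the 226 limit — every condition holds. But: (i) applies — at least one employee exceeds 30 hours/week. (j) is triggered (the repair shop is classified under the construction sector), but is displaced by (k): (k) is triggered — a current Class B Registration is held. (l) would limit (k) — a current Tier 1 Registration is held — but (m) sets (l) aside: (m) operates — a current Class B Declaration is held. (n) is not triggered (there is no Provisional Waiver in force), so (m) stands. So (d) is unavailable.
Exception (e) requires that the employer's headcount is less than 27; but the employer's headcount is 31, not less than 27, so (e) is unavailable.
No exception displaces § 85.8.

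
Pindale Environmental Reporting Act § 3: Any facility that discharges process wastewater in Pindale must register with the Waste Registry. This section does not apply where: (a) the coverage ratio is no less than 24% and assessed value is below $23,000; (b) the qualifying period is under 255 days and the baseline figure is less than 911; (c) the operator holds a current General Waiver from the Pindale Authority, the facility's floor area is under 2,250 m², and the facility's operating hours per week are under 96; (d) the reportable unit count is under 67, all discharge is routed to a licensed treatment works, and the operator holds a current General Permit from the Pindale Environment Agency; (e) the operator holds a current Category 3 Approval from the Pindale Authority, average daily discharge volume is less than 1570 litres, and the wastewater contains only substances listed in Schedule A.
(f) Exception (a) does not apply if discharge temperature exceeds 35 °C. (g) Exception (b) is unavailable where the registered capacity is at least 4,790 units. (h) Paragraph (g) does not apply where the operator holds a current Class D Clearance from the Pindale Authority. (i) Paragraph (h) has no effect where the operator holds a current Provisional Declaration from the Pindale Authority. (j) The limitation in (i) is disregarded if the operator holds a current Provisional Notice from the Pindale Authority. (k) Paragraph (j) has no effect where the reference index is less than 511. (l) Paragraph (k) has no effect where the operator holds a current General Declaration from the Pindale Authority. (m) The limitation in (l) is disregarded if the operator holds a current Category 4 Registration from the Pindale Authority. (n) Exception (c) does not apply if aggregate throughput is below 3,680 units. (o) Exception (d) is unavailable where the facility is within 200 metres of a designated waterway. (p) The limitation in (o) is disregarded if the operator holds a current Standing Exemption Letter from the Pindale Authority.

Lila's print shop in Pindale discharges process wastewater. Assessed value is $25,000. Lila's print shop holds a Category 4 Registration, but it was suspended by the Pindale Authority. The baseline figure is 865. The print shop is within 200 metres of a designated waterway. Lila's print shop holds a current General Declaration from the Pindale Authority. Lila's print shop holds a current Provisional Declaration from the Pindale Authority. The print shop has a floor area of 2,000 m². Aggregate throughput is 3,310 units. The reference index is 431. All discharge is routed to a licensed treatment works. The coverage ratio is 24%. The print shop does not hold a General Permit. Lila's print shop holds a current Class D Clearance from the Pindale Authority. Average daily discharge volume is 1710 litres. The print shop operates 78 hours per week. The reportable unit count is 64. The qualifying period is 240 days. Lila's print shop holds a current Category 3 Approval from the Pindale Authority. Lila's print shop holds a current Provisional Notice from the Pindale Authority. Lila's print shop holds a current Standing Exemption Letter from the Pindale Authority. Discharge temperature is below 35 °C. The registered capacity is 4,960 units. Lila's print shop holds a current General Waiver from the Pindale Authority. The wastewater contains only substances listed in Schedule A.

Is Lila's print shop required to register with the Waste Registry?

Exception (a) fails — assessed value is $25,000, not below $23,000.
All of (b)'s requirements are met (the qualifying period is 240 days, under the 255 days limit; the baseline figure is 865, less than the 911 limit). Applying paragraphs (g)–(m): (g) would limit (b) — the registered capacity is 4,960 units, meeting the 4,790 units threshold — but (h) sets (g) aside: (h) operates against (g): a current Class D Clearance is held. (i) would limit (h) — a current Provisional Declaration is held — but (j) sets (i) aside: (j) operates — a current Provisional Notice is held. (k) would limit (j) — the reference index is 431, less than the 511 limit — but (l) sets (k) aside: (l) operates against (k): a current General Declaration is held. (m), which would lift (l), is inapplicable — no current Category 4 Registration is held. (b) remains available.
Exception (c): a current General Waiver is held; the facility's floor area is 2,000 m², under the 2,250 m² limit; the facility's operating hours per week are 78, under the 96 limit — every condition holds. However, paragraph (n) must be considered: (n) is engaged — aggregate throughput is 3,310 units, below the 3,680 units limit. (c) is therefore removed.
Exception (d) requires that the operator holds a current General Permit from the Pindale Environment Agency; but no General Permit is held, so (d) is unavailable.
Exception (e) does not apply: average daily discharge volume is 1710 litres, not less than 1570 litres.

No — exception (b) applies; Lila's print shop is not required to register with the Waste Registry.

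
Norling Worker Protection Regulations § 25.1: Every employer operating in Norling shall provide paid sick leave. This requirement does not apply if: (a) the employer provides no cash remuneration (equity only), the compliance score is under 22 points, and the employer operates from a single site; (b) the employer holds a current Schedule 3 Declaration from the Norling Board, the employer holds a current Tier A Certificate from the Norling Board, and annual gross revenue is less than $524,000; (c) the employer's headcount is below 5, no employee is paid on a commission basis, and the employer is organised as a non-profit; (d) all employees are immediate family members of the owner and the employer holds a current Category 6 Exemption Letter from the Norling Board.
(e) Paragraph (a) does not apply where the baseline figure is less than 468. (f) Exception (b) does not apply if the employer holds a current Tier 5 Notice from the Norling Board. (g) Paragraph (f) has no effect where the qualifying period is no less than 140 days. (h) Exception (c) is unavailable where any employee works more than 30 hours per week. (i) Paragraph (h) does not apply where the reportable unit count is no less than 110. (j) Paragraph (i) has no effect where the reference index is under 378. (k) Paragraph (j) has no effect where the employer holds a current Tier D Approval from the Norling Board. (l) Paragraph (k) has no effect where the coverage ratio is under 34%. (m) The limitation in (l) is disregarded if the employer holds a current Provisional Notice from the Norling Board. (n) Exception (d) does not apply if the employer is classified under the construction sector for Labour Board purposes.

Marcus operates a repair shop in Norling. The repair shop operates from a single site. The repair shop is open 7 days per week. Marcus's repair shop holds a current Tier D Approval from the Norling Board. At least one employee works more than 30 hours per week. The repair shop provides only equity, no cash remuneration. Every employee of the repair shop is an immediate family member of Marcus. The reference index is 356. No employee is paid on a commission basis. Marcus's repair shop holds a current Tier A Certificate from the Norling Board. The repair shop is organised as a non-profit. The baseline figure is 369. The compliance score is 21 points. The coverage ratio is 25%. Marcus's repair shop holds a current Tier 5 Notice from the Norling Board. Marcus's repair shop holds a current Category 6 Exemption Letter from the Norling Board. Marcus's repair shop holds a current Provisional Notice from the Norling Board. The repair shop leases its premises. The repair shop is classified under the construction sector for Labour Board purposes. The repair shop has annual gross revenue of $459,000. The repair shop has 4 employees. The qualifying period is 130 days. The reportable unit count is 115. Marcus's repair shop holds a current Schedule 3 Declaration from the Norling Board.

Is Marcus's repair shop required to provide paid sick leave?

Exception (a)'s conditions are all satisfied: remuneration is equity-only; the compliance score is 21 points, under the 22 points limit; the employer operates from a single site. But: (e) operates — the baseline figure is 369, less than the 468 limit. (a) is therefore removed.
All of (b)'s requirements are met (a current Schedule 3 Declaration is held; a current Tier A Certificate is held; annual gross revenue is $459,000, less than the $524,000 limit). However, paragraphs (f)–(g) must be considered: (f) operates against (b): a current Tier 5 Notice is held. (g), which would lift (f), is not triggered — the qualifying period is 130 days, short of 140 days. Exception (b) does not apply.
Exception (c): the employer's headcount is 4, below the 5 limit; no employee is paid on commission; the employer is a non-profit — every condition holds. Applying paragraphs (h)–(m): (h) operates (at least one employee exceeds 30 hours/week), but is set aside by (i): (i) applies — the reportable unit count is 115, meeting the 110 threshold. (j) would limit (i) — the reference index is 356, under the 378 limit — but (k) sets (j) aside: (k) applies — a current Tier D Approval is held. (l) would limit (k) — the coverage ratio is 25%, under the 34% limit — but (m) sets (l) aside: (m) operates against (l): a current Provisional Notice is held. So (c) applies.
Exception (d): every employee is an immediate family member; a current Category 6 Exemption Letter is held — every condition holds. But: (n) operates — the repair shop is classified under the construction sector. So (d) is unavailable.

No — exception (c) applies; Marcus's repair shop is not required to provide paid sick leave.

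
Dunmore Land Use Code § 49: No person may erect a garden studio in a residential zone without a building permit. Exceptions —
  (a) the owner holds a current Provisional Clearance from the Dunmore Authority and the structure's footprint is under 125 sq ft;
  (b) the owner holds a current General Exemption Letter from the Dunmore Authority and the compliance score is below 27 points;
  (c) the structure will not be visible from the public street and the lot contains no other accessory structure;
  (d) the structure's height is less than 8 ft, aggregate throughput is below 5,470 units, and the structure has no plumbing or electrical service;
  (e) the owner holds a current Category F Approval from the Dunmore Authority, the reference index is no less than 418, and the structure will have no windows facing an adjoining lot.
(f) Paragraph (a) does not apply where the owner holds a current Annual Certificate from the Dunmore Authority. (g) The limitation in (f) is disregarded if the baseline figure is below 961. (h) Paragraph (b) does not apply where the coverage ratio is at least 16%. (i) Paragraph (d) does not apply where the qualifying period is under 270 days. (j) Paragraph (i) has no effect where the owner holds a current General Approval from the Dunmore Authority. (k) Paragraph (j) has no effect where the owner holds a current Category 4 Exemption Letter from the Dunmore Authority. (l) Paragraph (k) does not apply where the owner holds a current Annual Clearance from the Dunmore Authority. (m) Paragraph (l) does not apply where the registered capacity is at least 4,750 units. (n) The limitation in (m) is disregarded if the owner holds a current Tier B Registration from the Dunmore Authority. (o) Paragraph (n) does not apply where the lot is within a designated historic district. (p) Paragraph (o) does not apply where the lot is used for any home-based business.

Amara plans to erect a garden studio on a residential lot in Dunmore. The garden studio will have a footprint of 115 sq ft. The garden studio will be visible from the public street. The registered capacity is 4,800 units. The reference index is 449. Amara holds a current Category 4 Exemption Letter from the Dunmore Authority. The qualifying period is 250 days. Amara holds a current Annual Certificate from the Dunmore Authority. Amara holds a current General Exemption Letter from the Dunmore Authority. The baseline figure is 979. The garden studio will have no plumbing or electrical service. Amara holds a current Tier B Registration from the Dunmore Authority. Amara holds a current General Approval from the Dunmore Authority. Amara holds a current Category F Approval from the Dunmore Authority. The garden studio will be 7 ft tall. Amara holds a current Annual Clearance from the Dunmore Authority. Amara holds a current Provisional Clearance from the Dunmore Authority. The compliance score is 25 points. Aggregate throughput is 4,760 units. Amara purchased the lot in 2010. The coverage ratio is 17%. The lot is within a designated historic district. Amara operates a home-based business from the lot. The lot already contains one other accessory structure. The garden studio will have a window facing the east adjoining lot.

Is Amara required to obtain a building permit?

No — exception (d) applies; Amara does not need a building permit.

All of (a)'s requirements are met (a current Provisional Clearance is held; the structure's footprint is 115 sq ft, under the 125 sq ft limit). However, paragraphs (f)–(g) must be considered: (f) operates against (a): a current Annual Certificate is held. (g) does not operate here (the baseline figure is 979, not below 961), so (f) stands. Exception (a) does not apply.
Exception (b): a current General Exemption Letter is held; the compliance score is 25 points, below the 27 points limit — every condition holds. Turning to paragraph (h): (h) operates against (b): the coverage ratio is 17%, meeting the 16% threshold. (b) is therefore removed.
Exception (c) requires that the structure will not be visible from the public street; but the structure will be visible from the street, so (c) is unavailable.
All of (d)'s requirements are met (the structure's height is 7 ft, less than the 8 ft limit; aggregate throughput is 4,760 units, below the 5,470 units limit; there is no plumbing or electrical service). As to paragraphs (i)–(p): (i) operates (the qualifying period is 250 days, under the 270 days limit), but is set aside by (j): (j) is triggered — a current General Approval is held. (k) is triggered (a current Category 4 Exemption Letter is held), but is overridden by (l): (l) operates — a current Annual Clearance is held. (m) is triggered (the registered capacity is 4,800 units, meeting the 4,750 units threshold), but is displaced by (n): (n) operates against (m): a current Tier B Registration is held. (o) would limit (n) — the lot is in a historic district — but (p) sets (o) aside: (p) operates — a home-based business operates on the lot. Exception (d) stands.
Exception (e) does not apply: a window faces an adjoining lot.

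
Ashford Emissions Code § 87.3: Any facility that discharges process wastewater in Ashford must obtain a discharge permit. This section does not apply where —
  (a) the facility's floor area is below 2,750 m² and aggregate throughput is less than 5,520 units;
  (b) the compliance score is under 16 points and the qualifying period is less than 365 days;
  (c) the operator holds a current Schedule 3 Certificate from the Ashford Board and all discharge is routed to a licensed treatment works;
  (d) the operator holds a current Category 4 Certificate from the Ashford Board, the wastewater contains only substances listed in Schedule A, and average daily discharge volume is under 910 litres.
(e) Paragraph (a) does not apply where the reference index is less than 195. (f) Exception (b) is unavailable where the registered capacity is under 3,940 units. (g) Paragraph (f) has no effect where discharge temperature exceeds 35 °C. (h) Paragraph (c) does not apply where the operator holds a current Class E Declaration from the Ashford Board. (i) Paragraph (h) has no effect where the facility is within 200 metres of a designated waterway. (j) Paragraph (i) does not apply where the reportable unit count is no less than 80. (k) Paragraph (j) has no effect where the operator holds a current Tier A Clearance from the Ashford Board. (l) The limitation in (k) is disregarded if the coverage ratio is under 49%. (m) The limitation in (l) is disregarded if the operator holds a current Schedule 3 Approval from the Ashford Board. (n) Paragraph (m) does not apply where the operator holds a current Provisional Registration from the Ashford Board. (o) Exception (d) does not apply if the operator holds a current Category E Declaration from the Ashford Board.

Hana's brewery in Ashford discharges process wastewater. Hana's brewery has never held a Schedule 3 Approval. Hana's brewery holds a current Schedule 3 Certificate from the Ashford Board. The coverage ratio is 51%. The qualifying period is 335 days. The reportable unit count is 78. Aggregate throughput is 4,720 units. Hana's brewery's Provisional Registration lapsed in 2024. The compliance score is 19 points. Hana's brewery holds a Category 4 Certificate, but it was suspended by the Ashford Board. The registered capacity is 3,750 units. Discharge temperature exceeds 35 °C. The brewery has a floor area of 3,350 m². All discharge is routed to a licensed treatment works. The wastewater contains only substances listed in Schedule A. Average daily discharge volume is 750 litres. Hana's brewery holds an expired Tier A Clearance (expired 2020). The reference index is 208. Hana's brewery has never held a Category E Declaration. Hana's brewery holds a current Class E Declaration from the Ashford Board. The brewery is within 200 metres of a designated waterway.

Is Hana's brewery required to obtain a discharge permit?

Exception (a) fails — the facility's floor area is 3,350 m², not below 2,750 m².
Exception (b) requires that the compliance score is under 16 points; but the compliance score is 19 points, not under 16 points, so (b) is unavailable.
All of (c)'s requirements are met (a current Schedule 3 Certificate is held; discharge is routed to a licensed treatment works). Considering the limiting provisions: (h) is engaged (a current Class E Declaration is held), but is set aside by (i): (i) operates — the brewery is within 200 m of a designated waterway. (j) is not triggered (the reportable unit count is 78, short of 80), so (i) stands. (c) remains available.
Exception (d) does not apply: there is no Category 4 Certificate in force.

No — exception (c) applies; Hana's brewery is not required to obtain a discharge permit.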